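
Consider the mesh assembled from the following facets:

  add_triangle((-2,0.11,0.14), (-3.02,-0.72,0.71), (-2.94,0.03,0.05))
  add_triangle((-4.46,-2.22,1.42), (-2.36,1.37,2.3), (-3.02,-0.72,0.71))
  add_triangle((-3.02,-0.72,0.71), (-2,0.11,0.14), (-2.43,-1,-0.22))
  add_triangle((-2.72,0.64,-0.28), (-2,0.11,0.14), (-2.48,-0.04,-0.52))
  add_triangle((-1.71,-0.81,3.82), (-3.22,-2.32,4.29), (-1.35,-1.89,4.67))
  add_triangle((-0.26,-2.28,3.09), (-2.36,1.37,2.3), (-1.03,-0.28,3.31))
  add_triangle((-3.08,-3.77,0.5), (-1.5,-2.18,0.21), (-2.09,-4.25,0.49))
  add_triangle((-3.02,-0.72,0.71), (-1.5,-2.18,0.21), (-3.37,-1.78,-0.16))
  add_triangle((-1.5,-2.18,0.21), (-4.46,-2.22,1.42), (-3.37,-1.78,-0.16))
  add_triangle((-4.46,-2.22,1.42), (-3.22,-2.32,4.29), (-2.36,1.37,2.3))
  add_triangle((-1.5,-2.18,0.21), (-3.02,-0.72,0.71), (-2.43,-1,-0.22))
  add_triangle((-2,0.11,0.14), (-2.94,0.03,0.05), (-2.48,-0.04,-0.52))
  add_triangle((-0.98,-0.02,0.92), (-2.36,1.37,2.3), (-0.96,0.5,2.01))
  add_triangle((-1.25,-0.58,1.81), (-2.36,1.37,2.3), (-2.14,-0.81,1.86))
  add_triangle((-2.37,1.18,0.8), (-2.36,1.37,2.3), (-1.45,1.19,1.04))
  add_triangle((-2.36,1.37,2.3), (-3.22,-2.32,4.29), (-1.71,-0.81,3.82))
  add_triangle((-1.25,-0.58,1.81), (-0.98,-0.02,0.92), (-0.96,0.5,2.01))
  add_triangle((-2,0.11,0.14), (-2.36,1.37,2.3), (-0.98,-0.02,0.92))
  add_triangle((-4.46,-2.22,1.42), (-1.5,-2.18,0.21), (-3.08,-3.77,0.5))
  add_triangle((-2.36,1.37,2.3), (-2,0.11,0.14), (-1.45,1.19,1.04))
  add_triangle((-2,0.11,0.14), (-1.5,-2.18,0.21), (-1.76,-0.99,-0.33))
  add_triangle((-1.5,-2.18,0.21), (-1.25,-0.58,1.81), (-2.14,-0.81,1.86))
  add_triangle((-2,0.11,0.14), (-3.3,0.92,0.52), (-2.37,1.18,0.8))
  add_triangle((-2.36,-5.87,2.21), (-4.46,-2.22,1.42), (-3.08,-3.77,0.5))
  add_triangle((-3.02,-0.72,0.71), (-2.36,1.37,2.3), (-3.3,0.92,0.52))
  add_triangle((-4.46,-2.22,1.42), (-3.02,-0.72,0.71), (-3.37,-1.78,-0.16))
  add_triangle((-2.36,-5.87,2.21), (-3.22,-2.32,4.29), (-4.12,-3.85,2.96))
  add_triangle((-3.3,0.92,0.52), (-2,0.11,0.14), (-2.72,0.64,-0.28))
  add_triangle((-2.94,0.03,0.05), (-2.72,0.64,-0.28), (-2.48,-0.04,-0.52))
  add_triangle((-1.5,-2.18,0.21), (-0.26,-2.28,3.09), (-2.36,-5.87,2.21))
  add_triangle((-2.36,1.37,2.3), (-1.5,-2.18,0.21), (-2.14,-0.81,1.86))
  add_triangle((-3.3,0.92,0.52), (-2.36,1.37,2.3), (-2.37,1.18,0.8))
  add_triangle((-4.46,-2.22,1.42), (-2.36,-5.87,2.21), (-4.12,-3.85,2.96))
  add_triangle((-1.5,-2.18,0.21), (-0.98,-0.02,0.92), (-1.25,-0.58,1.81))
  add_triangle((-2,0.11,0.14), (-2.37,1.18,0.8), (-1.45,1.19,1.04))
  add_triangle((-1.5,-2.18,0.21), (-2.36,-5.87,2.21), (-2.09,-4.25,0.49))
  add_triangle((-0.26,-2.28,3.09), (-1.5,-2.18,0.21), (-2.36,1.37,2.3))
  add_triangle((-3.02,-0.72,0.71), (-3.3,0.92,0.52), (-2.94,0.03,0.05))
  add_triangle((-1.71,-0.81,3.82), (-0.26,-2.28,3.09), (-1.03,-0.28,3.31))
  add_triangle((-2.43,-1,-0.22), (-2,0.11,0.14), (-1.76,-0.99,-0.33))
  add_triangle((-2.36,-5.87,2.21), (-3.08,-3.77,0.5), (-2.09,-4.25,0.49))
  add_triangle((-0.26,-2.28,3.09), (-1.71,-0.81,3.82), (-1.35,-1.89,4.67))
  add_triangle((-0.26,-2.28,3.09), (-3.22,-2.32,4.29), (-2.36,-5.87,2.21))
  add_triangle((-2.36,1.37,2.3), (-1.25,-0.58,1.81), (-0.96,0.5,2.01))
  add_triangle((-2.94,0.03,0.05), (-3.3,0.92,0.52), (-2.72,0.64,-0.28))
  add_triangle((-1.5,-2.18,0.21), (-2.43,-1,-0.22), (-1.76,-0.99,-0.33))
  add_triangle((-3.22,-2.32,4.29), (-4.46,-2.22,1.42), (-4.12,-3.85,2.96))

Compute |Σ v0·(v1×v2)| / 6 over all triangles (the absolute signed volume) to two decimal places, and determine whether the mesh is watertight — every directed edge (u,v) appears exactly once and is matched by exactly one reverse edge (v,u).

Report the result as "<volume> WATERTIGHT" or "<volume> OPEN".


Per-triangle v0·(v1×v2)/6:
  t1: -0.0679
  t2: +1.3774
  t3: +0.3036
  t4: -0.1410
  t5: +1.4094
  t6: -1.2256
  t7: +0.0557
  t8: -0.8034
  t9: +1.2933
  t10: +7.0012
  t11: +0.6956
  t12: -0.0213
  t13: -0.2497
  t14: +0.5936
  t15: +0.2355
  t16: +2.7317
  t17: -0.1544
  t18: -0.4046
  t19: -0.0672
  t20: -0.4021
  t21: -0.3798
  t22: +0.4578
  t23: -0.0550
  t24: +4.1028
  t25: +1.7481
  t26: +0.7370
  t27: +5.2173
  t28: -0.1630
  t29: +0.1791
  t30: -0.9690
  t31: +0.7398
  t32: +0.3836
  t33: +3.8019
  t34: -0.3320
  t35: -0.0937
  t36: -0.4493
  t37: -4.6008
  t38: +0.4567
  t39: +0.7689
  t40: +0.0299
  t41: +1.3559
  t42: -0.1226
  t43: +7.1886
  t44: +0.5384
  t45: +0.2809
  t46: +0.1452
  t47: +3.4877
Σ = +36.6143 → |volume| = 36.61

Directed edges: 141 total; 9 unmatched, e.g. (-3.22,-2.32,4.29)→(-1.35,-1.89,4.67) → open.

36.61 OPEN


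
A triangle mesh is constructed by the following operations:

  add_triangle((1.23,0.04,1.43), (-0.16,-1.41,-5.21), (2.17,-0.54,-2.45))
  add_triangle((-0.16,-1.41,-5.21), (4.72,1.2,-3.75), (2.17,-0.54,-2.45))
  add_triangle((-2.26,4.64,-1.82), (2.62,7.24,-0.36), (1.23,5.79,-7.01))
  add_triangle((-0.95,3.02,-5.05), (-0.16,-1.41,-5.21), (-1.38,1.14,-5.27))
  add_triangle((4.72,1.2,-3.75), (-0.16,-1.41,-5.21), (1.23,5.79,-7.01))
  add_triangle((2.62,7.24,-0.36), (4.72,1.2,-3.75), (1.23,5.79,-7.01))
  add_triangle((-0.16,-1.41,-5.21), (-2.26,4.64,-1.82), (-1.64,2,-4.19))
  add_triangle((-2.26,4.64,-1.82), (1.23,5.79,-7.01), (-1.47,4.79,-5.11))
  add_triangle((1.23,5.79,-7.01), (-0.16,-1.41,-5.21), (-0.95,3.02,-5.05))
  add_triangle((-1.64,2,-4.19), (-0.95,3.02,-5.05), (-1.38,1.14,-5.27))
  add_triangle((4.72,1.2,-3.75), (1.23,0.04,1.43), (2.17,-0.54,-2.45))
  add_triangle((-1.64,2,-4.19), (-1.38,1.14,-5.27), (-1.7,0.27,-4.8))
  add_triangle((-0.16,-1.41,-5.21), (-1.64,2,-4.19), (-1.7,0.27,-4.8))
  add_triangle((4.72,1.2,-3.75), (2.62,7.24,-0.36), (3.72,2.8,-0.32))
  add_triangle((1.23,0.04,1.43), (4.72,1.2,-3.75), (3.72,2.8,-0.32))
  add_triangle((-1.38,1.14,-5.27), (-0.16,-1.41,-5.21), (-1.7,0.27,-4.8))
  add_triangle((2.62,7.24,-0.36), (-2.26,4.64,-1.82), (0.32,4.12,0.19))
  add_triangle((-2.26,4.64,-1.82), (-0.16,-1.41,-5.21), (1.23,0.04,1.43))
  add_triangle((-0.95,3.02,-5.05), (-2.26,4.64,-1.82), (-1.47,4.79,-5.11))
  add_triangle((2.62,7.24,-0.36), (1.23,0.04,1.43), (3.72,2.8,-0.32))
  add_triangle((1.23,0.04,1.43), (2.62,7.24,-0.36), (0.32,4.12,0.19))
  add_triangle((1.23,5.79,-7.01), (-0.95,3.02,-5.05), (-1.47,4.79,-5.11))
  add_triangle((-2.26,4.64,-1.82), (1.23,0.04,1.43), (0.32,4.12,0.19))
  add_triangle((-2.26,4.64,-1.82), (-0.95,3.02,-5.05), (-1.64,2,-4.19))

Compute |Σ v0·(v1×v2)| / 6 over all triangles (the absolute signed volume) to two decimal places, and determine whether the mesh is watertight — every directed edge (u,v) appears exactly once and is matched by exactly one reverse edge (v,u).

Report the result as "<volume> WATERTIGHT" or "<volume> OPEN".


Per-triangle v0·(v1×v2)/6:
  t1: +0.8033
  t2: +3.8015
  t3: +30.2921
  t4: +2.8688
  t5: +29.4951
  t6: +38.6162
  t7: -0.7375
  t8: +6.9574
  t9: +10.8113
  t10: +1.2767
  t11: +2.2231
  t12: +0.7919
  t13: -2.1660
  t14: +11.1183
  t15: +4.0767
  t16: +1.8000
  t17: +4.1224
  t18: -4.6220
  t19: +1.2782
  t20: +4.9422
  t21: +2.6025
  t22: +4.4041
  t23: +0.8562
  t24: +3.3624
Σ = +158.9748 → |volume| = 158.97

Directed edges: 72 total, each appears once with its reverse present → watertight.

158.97 WATERTIGHT


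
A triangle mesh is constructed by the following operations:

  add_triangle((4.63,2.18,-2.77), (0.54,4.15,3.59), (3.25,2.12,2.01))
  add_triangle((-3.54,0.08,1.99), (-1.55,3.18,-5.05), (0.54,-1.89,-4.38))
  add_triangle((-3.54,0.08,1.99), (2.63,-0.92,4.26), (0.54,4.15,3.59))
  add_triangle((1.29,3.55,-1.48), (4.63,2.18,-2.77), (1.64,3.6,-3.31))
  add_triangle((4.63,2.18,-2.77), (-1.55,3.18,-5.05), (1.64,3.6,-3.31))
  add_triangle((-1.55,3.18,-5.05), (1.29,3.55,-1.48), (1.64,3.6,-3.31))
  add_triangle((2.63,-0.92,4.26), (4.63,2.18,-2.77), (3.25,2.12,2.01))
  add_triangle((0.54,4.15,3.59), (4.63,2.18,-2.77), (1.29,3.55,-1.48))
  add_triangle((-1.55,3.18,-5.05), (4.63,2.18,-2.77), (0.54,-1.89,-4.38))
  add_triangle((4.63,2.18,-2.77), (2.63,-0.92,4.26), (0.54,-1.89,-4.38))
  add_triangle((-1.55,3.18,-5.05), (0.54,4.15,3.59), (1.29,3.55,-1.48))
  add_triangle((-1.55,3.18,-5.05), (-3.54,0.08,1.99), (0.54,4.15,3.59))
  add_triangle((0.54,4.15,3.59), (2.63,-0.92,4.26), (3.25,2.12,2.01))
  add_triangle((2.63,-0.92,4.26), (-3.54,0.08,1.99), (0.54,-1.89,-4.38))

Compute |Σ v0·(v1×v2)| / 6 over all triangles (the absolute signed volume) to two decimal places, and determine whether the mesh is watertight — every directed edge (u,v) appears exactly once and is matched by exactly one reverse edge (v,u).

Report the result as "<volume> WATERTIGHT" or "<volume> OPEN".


Per-triangle v0·(v1×v2)/6:
  t1: +10.1069
  t2: +14.1242
  t3: +16.0688
  t4: +3.7427
  t5: +6.0171
  t6: +3.6273
  t7: +9.2408
  t8: +11.0146
  t9: +22.1304
  t10: +16.4091
  t11: +10.6495
  t12: +21.7656
  t13: +10.0656
  t14: +8.4274
Σ = +163.3899 → |volume| = 163.39

Directed edges: 42 total, each appears once with its reverse present → watertight.

163.39 WATERTIGHT


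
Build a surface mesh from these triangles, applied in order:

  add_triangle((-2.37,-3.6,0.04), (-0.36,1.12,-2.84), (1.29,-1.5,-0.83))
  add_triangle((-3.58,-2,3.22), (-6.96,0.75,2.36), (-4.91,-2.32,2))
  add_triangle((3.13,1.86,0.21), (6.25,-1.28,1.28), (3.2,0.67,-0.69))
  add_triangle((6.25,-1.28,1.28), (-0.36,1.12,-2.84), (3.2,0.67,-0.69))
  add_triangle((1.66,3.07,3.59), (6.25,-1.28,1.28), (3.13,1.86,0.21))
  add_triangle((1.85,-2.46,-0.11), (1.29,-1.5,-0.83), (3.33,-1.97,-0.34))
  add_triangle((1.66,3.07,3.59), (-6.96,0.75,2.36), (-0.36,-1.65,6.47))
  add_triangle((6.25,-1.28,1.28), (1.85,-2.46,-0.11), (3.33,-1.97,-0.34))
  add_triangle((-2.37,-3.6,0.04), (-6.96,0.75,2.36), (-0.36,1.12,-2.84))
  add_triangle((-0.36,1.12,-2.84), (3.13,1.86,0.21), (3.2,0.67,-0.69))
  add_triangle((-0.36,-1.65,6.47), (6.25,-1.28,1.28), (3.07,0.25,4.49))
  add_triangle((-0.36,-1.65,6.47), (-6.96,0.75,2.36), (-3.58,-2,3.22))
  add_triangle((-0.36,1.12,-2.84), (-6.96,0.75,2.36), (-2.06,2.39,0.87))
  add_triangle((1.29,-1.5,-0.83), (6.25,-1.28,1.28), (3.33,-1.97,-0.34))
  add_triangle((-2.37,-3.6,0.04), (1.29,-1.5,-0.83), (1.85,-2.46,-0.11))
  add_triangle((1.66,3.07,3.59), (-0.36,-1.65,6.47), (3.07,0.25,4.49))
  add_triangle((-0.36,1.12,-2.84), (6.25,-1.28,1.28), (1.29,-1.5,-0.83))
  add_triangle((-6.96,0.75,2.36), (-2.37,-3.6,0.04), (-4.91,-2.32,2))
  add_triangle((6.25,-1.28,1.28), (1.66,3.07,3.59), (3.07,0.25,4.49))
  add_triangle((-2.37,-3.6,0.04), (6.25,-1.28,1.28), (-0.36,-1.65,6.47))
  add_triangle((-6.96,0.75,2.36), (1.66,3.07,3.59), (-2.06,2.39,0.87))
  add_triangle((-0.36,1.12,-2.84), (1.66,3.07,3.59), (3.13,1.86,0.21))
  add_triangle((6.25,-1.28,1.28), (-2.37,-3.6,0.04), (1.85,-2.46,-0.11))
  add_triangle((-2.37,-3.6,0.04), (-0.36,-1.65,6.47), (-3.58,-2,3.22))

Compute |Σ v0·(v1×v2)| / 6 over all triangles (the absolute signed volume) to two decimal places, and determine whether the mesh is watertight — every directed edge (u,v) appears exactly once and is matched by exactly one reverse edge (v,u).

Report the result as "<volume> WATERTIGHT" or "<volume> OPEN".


198.70 OPEN

Per-triangle v0·(v1×v2)/6:
  t1: +4.4213
  t2: +5.7026
  t3: +2.9099
  t4: +2.3528
  t5: +9.9981
  t6: +0.5615
  t7: +32.0589
  t8: +1.5596
  t9: +14.2048
  t10: +2.4387
  t11: +12.9229
  t12: +13.6380
  t13: +7.6644
  t14: +0.1525
  t15: +1.5748
  t16: +11.4701
  t17: +4.7535
  t18: +4.0224
  t19: +10.7405
  t20: +26.9041
  t21: +9.7978
  t22: +5.4813
  t23: +3.2194
  t24: +10.1548
Σ = +198.7047 → |volume| = 198.70

Directed edges: 72 total; 6 unmatched, e.g. (-4.91,-2.32,2)→(-3.58,-2,3.22) → open.


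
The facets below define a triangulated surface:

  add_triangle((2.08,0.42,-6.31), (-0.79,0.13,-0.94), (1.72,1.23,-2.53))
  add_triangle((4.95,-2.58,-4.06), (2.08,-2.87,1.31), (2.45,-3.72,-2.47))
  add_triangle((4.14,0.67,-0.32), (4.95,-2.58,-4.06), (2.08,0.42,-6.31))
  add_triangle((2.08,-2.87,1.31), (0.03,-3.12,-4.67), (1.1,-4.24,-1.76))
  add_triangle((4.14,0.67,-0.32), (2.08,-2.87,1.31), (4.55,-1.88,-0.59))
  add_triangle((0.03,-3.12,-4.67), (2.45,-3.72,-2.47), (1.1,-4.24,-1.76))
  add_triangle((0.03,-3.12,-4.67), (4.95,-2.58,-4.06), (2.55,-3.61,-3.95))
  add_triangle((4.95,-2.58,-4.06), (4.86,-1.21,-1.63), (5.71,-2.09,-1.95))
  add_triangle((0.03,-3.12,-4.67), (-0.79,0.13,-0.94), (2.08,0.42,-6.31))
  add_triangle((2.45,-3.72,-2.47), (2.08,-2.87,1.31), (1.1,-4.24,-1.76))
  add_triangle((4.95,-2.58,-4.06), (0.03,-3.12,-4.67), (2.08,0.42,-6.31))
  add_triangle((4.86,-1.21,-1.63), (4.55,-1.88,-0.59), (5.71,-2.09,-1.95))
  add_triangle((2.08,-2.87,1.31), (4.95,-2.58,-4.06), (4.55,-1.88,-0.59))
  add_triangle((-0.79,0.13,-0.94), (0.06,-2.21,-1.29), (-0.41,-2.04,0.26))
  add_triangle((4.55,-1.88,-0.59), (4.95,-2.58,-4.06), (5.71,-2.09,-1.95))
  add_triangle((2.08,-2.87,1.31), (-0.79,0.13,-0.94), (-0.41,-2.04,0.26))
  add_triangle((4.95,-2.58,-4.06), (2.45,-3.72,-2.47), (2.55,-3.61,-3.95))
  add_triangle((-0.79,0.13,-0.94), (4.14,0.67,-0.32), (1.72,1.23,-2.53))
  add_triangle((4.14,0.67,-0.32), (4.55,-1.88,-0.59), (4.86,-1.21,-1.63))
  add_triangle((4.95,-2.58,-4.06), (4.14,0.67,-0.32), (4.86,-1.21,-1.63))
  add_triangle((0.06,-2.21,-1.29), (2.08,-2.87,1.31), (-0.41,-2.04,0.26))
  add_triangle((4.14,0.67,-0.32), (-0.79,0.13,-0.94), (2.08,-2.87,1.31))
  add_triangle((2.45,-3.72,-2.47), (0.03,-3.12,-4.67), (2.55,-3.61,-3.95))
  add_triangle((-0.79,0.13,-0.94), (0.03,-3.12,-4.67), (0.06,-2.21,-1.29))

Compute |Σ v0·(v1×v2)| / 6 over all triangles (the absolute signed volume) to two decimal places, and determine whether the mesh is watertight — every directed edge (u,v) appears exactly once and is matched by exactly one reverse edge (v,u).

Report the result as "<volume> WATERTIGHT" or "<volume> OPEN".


Per-triangle v0·(v1×v2)/6:
  t1: +1.2908
  t2: +6.7573
  t3: +14.5574
  t4: -1.8072
  t5: +3.1824
  t6: +4.0514
  t7: +3.9817
  t8: +1.2611
  t9: +4.0754
  t10: +3.4984
  t11: +17.5557
  t12: +0.5279
  t13: +5.8521
  t14: +0.5944
  t15: +1.1885
  t16: -0.5721
  t17: +2.8792
  t18: -0.2309
  t19: +1.9362
  t20: +2.1396
  t21: +1.5816
  t22: -1.9532
  t23: +2.2275
  t24: +0.8048
Σ = +75.3801 → |volume| = 75.38

Directed edges: 72 total; 6 unmatched, e.g. (1.72,1.23,-2.53)→(2.08,0.42,-6.31) → open.

75.38 OPEN


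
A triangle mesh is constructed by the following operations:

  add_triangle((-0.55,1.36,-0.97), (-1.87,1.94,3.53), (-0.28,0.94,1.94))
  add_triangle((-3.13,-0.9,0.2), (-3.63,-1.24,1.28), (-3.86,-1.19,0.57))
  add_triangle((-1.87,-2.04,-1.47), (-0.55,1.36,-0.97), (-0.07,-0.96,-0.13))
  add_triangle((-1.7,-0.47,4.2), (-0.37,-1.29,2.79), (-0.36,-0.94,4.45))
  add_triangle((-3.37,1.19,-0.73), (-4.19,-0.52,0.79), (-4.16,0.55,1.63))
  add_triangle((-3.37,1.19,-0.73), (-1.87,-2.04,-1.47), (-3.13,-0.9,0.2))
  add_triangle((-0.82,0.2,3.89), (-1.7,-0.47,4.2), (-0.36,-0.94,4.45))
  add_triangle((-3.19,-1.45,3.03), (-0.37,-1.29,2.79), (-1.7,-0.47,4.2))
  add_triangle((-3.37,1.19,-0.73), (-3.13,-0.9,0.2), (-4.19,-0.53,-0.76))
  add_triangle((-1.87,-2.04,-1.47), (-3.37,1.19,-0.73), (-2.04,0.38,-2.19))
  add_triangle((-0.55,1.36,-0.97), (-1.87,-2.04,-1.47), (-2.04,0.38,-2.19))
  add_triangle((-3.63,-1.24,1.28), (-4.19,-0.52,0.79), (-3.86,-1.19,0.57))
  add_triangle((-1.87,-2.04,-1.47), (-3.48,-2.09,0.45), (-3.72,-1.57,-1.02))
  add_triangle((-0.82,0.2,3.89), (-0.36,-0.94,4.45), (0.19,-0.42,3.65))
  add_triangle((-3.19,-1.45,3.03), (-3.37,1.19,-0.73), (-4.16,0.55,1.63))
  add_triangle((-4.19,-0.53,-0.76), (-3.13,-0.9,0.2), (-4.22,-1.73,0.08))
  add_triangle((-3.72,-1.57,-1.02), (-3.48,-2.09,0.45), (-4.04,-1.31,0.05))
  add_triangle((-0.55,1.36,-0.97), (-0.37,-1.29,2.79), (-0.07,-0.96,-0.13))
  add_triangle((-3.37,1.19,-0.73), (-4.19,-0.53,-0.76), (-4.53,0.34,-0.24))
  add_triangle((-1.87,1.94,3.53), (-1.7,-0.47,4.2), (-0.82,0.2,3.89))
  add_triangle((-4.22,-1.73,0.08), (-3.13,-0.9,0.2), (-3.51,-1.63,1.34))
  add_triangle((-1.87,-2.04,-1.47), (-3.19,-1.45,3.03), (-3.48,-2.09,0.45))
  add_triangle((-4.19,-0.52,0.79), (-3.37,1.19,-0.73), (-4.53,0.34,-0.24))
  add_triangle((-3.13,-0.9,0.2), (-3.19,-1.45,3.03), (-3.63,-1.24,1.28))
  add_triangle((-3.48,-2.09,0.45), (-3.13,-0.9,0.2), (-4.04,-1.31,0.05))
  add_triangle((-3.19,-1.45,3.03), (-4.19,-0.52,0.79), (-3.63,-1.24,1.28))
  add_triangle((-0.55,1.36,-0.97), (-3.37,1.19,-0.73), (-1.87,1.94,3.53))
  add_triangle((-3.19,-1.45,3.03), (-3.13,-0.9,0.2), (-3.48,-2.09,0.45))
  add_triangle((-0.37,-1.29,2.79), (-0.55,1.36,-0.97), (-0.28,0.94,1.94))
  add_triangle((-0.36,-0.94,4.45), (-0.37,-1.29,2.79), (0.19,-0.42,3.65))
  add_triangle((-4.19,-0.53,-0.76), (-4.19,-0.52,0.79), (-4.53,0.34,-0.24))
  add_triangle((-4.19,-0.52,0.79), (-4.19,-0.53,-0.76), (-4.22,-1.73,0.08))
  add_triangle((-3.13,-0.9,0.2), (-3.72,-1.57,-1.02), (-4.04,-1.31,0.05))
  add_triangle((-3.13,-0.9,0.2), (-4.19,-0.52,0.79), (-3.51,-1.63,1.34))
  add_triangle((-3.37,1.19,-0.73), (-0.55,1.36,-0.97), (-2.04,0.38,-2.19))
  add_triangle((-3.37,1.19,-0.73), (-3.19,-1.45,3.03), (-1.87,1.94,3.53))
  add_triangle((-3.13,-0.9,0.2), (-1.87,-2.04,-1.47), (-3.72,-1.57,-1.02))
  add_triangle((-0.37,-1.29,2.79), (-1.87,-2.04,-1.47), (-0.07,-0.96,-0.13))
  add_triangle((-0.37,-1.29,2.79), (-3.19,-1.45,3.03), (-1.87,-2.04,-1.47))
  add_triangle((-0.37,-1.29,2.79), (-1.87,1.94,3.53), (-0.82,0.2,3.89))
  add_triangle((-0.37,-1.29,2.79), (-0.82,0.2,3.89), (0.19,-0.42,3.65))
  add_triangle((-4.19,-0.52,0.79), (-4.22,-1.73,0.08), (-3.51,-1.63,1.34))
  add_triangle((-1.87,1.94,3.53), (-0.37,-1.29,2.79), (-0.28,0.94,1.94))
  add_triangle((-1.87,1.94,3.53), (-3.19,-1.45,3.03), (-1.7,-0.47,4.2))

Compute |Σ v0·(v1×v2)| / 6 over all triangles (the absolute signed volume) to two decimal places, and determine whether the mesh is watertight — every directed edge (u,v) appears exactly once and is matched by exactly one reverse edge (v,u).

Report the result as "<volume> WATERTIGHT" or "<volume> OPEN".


39.38 OPEN

Per-triangle v0·(v1×v2)/6:
  t1: +0.7538
  t2: -0.0107
  t3: +0.1939
  t4: +0.7515
  t5: +1.9664
  t6: +2.5311
  t7: +0.8744
  t8: +1.9344
  t9: -0.8247
  t10: +2.4477
  t11: +0.0784
  t12: +0.3827
  t13: +1.4577
  t14: +0.4993
  t15: -1.7422
  t16: -0.3437
  t17: +0.7899
  t18: -0.3589
  t19: +0.7322
  t20: +1.4295
  t21: -0.3621
  t22: +0.9295
  t23: +0.3685
  t24: +0.0020
  t25: +0.1359
  t26: +0.9005
  t27: +3.1882
  t28: +1.5428
  t29: -0.5701
  t30: +0.2146
  t31: +0.9842
  t32: +1.3007
  t33: +0.0430
  t34: -0.5677
  t35: +1.3073
  t36: +8.3689
  t37: -0.5708
  t38: +0.8692
  t39: +3.4790
  t40: -0.7977
  t41: -0.8057
  t42: +1.1682
  t43: +1.1597
  t44: +3.5526
Σ = +39.3835 → |volume| = 39.38

Directed edges: 132 total; 6 unmatched, e.g. (-3.86,-1.19,0.57)→(-3.13,-0.9,0.2) → open.


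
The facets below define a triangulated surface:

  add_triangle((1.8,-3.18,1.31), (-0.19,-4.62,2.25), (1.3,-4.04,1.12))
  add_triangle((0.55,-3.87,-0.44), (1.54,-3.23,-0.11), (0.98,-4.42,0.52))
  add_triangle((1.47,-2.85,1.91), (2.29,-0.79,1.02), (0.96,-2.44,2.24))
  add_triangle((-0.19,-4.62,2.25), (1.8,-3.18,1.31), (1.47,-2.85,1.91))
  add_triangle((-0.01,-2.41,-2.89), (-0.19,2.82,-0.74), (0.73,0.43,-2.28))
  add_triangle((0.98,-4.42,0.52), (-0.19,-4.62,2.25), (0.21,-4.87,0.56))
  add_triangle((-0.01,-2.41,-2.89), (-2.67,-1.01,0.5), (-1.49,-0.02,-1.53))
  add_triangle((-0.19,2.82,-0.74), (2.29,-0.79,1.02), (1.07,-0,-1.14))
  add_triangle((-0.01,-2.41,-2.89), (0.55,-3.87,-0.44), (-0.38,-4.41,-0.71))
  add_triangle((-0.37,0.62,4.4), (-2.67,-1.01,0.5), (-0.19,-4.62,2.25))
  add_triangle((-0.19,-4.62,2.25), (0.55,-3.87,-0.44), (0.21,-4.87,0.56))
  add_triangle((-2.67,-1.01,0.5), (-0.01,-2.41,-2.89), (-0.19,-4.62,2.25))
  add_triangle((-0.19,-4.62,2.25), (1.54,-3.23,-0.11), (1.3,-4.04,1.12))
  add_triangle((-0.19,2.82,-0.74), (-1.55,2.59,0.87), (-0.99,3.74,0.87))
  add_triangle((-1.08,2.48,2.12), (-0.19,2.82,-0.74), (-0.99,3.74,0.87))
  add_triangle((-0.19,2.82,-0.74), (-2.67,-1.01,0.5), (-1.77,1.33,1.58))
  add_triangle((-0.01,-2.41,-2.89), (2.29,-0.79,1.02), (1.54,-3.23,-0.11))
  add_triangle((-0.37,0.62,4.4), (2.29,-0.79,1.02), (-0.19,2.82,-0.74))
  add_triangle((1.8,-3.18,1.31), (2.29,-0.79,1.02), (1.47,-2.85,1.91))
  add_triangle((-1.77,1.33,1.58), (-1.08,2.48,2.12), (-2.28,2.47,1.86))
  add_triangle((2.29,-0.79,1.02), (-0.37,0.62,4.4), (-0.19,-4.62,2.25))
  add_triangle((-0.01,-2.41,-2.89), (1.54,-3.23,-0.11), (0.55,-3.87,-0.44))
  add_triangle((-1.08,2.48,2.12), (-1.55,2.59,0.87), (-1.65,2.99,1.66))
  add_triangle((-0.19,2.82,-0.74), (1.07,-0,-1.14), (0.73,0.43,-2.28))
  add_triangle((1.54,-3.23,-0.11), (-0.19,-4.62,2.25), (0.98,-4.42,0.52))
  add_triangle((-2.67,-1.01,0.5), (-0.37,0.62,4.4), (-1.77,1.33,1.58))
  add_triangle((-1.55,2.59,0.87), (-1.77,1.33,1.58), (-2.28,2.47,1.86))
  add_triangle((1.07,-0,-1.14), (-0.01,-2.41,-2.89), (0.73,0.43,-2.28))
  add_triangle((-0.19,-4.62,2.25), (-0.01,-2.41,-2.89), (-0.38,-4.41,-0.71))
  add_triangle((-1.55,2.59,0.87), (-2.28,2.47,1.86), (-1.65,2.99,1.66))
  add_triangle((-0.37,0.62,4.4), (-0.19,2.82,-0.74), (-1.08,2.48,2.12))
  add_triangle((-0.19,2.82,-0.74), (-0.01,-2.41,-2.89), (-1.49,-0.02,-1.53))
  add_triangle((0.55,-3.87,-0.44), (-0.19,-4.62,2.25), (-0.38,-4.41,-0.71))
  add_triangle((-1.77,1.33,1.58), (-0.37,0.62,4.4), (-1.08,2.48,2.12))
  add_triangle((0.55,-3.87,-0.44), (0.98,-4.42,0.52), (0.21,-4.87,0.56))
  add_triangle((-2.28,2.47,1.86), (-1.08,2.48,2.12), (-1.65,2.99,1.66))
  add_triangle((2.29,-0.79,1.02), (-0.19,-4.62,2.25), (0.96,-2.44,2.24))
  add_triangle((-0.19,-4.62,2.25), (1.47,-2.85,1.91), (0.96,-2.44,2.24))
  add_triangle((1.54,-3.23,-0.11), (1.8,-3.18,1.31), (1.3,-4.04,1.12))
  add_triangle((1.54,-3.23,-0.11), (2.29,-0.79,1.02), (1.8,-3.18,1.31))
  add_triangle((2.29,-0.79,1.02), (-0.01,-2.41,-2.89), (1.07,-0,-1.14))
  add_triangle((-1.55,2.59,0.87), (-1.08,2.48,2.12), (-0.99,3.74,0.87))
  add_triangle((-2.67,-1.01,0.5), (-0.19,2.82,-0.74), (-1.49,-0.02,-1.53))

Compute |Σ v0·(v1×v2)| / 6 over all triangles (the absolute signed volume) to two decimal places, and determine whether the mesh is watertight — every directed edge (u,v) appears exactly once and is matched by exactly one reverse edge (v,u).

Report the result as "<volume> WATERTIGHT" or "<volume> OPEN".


71.87 OPEN

Per-triangle v0·(v1×v2)/6:
  t1: +0.9905
  t2: +0.6546
  t3: +0.6103
  t4: +1.0678
  t5: +1.4321
  t6: +1.1050
  t7: +2.6366
  t8: +1.6072
  t9: +1.6513
  t10: +9.5139
  t11: -0.2549
  t12: +8.2240
  t13: +0.8084
  t14: +0.6594
  t15: +0.1667
  t16: +2.2968
  t17: +2.2390
  t18: +4.9221
  t19: +0.7715
  t20: +0.3443
  t21: +8.6020
  t22: +1.7654
  t23: +0.0370
  t24: +0.6832
  t25: +0.5973
  t26: +3.4312
  t27: +0.0410
  t28: +0.8681
  t29: -0.8176
  t30: +0.2889
  t31: +1.5303
  t32: +2.3446
  t33: +1.9160
  t34: +1.8865
  t35: +0.5707
  t36: +0.4099
  t37: -1.3621
  t38: +0.8591
  t39: +0.6703
  t40: +1.3009
  t41: +1.8956
  t42: +0.7608
  t43: +2.1404
Σ = +71.8661 → |volume| = 71.87

Directed edges: 129 total; 3 unmatched, e.g. (-0.19,2.82,-0.74)→(-1.55,2.59,0.87) → open.


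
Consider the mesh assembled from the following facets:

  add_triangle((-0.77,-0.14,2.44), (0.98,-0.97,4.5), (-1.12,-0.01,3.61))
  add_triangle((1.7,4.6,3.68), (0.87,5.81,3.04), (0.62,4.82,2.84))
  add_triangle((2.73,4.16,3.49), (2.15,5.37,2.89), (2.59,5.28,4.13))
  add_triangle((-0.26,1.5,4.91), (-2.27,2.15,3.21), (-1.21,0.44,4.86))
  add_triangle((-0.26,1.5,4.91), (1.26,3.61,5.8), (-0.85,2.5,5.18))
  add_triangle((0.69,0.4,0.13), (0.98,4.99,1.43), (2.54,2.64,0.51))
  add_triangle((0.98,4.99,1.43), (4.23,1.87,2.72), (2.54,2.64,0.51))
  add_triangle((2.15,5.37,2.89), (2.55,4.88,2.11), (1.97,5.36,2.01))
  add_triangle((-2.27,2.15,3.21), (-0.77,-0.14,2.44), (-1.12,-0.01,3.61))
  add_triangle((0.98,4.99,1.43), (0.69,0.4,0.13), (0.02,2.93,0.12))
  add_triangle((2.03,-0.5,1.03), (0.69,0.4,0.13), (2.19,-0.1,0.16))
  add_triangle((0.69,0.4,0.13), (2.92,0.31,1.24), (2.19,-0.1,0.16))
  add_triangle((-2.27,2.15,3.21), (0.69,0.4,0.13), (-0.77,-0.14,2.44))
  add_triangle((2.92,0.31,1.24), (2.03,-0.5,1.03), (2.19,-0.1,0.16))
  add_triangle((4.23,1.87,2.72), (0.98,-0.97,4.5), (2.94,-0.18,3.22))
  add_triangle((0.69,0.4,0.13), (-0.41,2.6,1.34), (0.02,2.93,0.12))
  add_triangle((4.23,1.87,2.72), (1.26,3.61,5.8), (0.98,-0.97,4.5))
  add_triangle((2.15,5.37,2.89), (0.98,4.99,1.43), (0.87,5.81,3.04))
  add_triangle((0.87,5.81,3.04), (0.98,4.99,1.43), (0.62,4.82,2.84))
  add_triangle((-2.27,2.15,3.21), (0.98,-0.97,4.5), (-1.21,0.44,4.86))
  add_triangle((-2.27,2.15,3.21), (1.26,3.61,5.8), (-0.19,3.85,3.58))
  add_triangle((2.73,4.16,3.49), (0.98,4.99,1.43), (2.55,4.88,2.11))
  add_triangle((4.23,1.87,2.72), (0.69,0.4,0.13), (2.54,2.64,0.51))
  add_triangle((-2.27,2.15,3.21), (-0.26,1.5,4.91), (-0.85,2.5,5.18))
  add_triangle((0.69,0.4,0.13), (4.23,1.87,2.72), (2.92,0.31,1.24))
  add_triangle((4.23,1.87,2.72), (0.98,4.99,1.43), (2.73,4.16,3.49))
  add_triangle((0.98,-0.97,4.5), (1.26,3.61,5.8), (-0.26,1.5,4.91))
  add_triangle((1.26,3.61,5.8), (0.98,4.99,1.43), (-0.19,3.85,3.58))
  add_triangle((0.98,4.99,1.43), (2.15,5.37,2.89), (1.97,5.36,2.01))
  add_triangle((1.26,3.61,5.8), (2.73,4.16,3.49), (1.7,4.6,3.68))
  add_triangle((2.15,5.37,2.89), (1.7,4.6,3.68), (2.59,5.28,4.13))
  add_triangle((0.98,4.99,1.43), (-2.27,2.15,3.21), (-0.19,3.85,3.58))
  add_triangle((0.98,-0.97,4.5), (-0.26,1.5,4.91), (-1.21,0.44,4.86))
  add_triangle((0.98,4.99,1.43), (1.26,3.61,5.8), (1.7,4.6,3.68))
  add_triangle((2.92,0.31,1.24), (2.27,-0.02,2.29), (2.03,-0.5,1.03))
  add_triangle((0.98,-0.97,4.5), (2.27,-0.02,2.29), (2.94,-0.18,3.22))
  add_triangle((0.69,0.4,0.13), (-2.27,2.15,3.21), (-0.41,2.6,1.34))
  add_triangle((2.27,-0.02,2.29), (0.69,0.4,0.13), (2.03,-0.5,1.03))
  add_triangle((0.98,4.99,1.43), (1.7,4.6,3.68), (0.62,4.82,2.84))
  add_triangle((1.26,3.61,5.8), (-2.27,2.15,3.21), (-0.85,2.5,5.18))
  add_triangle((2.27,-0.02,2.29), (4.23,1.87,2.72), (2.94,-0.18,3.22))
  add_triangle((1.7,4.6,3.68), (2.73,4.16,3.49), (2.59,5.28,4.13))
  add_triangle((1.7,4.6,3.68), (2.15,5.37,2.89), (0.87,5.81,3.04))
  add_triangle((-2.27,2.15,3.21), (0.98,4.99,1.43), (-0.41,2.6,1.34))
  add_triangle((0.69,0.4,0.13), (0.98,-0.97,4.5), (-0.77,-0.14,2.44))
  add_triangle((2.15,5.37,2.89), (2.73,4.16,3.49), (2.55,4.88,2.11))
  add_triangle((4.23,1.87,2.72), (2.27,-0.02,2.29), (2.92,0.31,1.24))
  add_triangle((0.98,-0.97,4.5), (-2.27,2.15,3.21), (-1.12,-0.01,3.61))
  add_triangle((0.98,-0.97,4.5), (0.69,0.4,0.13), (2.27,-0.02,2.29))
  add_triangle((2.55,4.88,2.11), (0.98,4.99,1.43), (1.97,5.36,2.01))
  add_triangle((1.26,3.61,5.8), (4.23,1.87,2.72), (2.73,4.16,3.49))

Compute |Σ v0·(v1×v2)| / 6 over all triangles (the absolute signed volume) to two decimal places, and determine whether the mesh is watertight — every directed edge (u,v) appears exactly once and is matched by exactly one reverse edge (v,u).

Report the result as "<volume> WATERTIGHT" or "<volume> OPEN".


69.65 OPEN

Per-triangle v0·(v1×v2)/6:
  t1: +0.1980
  t2: +0.4368
  t3: +0.6944
  t4: +2.7070
  t5: +2.0426
  t6: -0.1512
  t7: +4.4641
  t8: +0.5480
  t9: +0.1190
  t10: +0.3589
  t11: -0.1507
  t12: +0.1488
  t13: -0.9022
  t14: +0.2953
  t15: +2.7218
  t16: -0.4377
  t17: +13.2656
  t18: +1.5572
  t19: +0.0447
  t20: -1.5224
  t21: +4.5097
  t22: -1.9096
  t23: +0.2603
  t24: +1.0259
  t25: +0.2596
  t26: +3.9070
  t27: +4.8395
  t28: +4.8847
  t29: +0.5990
  t30: +2.6717
  t31: +0.6765
  t32: +3.5045
  t33: +2.8695
  t34: +2.0748
  t35: +0.4404
  t36: -0.1123
  t37: -0.6222
  t38: -0.2596
  t39: -1.6079
  t40: +2.3674
  t41: +0.0931
  t42: +0.1653
  t43: +1.5807
  t44: +0.6540
  t45: -0.6093
  t46: +1.1595
  t47: +1.0343
  t48: +2.3524
  t49: -0.3336
  t50: +0.0846
  t51: +6.6552
Σ = +69.6526 → |volume| = 69.65

Directed edges: 153 total; 3 unmatched, e.g. (0.02,2.93,0.12)→(0.98,4.99,1.43) → open.


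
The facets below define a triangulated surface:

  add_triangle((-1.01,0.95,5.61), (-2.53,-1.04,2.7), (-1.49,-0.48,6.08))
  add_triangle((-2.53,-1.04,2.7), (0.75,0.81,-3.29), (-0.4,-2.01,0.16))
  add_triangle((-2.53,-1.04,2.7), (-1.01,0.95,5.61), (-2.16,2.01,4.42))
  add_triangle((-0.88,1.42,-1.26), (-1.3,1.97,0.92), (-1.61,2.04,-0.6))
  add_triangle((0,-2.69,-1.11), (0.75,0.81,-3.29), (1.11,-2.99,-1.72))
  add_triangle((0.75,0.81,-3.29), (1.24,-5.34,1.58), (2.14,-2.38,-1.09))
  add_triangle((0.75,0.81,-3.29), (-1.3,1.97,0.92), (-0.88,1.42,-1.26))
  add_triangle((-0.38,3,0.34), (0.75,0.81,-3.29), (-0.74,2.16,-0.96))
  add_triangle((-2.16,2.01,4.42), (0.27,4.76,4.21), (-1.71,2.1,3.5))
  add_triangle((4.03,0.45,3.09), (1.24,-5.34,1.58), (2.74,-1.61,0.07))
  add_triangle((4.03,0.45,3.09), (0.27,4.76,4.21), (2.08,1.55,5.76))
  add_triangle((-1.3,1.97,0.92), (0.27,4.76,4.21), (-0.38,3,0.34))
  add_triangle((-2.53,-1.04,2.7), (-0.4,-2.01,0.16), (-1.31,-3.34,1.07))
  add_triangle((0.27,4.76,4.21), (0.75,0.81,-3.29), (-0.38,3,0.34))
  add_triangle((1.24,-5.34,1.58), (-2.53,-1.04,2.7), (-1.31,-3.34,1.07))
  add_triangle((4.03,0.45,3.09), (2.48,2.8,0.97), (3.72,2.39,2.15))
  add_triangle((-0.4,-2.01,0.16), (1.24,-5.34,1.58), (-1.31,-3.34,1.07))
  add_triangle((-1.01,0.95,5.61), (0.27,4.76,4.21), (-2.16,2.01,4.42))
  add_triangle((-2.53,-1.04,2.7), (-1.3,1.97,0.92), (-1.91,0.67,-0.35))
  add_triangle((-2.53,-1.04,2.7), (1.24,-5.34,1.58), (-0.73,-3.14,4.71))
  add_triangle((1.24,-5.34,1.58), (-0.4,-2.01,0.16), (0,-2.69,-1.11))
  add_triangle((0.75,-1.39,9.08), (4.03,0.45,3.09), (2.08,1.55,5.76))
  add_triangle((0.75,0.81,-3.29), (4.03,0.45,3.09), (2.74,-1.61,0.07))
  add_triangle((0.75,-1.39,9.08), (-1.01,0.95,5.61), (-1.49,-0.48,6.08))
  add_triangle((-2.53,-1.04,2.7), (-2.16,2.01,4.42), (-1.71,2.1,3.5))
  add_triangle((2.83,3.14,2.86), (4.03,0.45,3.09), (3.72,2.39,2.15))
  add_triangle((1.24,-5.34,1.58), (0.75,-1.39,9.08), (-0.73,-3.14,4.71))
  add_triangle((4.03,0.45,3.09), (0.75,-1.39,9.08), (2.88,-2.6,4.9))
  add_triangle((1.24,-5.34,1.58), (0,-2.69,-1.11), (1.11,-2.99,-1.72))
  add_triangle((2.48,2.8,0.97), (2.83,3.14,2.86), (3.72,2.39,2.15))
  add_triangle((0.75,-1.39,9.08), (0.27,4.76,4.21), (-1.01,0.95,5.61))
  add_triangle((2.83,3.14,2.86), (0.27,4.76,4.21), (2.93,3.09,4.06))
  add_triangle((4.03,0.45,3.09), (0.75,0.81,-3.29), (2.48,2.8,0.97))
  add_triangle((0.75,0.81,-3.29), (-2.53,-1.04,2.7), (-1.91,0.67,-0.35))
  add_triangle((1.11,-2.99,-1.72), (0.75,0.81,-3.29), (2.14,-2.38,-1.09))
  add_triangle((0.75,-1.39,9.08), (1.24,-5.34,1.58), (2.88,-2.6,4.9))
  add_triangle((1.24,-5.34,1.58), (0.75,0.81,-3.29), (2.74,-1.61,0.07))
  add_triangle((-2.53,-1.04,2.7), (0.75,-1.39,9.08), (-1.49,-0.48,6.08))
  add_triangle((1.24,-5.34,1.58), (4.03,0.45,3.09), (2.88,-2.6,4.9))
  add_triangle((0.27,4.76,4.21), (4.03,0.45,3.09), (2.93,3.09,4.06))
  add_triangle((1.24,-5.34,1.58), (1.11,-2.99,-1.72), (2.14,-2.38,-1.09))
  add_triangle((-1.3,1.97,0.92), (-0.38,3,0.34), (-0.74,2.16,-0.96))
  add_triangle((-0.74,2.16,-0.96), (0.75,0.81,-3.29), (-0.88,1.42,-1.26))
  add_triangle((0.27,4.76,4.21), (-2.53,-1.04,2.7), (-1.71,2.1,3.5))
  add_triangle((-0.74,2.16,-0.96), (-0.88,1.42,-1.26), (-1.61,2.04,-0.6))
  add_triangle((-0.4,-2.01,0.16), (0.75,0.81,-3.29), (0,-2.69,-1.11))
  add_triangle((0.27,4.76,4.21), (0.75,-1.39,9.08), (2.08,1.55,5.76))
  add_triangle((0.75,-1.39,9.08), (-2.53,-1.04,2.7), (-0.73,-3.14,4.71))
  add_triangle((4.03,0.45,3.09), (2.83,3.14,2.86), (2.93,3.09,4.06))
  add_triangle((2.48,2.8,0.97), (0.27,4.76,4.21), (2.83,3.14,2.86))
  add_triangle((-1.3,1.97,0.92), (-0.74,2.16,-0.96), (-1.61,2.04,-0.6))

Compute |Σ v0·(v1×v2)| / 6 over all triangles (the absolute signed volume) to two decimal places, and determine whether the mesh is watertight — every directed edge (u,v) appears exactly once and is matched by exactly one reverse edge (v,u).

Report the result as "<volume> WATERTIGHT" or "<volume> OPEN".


Per-triangle v0·(v1×v2)/6:
  t1: +2.3314
  t2: +1.9939
  t3: +4.3206
  t4: -0.1957
  t5: +1.6401
  t6: -2.8113
  t7: -0.7424
  t8: +1.3022
  t9: +0.8707
  t10: +8.2828
  t11: +9.6893
  t12: +2.2320
  t13: +0.0600
  t14: +3.0408
  t15: +4.2388
  t16: +0.0453
  t17: +0.8700
  t18: +6.3748
  t19: +2.2354
  t20: +6.2195
  t21: +1.2286
  t22: +11.6505
  t23: +5.9646
  t24: +4.4482
  t25: +0.4527
  t26: +2.2474
  t27: +12.6951
  t28: +14.0250
  t29: +2.1532
  t30: +1.2957
  t31: +11.8377
  t32: +2.6109
  t33: +6.0956
  t34: +1.0223
  t35: +2.4979
  t36: +15.9910
  t37: +6.0843
  t38: +3.7673
  t39: +8.6701
  t40: +1.6673
  t41: +3.0159
  t42: +0.7953
  t43: +0.6477
  t44: -2.0326
  t45: +0.2497
  t46: +0.3173
  t47: +13.4067
  t48: +9.0168
  t49: +2.1591
  t50: +3.3219
  t51: +0.5199
Σ = +199.8213 → |volume| = 199.82

Directed edges: 153 total; 9 unmatched, e.g. (0.75,0.81,-3.29)→(-1.3,1.97,0.92) → open.

199.82 OPEN


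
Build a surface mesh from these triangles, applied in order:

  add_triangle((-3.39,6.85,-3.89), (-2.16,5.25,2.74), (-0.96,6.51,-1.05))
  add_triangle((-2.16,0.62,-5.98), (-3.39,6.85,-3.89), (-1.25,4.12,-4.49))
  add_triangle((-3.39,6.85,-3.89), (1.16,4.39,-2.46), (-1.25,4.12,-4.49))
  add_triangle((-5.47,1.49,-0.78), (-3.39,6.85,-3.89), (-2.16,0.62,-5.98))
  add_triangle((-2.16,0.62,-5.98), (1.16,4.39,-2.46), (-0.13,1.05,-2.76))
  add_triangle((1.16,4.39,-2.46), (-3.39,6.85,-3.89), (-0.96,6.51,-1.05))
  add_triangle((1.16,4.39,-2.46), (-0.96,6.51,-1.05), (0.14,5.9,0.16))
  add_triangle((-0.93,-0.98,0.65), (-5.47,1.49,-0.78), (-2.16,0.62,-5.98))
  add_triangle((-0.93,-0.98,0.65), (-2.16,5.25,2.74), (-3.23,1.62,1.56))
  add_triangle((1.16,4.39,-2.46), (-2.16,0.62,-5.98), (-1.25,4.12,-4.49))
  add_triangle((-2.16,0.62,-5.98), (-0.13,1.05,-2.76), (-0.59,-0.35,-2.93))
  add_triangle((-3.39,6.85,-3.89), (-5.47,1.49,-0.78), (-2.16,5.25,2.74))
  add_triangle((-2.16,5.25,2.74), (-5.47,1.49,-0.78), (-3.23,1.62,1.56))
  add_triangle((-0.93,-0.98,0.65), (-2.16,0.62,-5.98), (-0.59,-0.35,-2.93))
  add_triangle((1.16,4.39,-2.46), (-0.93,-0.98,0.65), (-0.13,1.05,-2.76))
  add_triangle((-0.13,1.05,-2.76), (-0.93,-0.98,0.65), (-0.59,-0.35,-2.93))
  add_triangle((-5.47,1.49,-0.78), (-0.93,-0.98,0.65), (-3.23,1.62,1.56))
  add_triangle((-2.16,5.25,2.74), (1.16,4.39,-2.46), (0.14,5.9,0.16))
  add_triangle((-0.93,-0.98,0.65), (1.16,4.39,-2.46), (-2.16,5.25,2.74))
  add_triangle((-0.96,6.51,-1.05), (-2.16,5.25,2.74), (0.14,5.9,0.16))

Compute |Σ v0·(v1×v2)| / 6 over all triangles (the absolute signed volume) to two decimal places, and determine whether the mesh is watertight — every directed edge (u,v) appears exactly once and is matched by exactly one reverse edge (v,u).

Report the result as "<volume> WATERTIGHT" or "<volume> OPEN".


Per-triangle v0·(v1×v2)/6:
  t1: +13.4494
  t2: +9.6186
  t3: +8.2110
  t4: +30.5479
  t5: +2.0132
  t6: +9.9855
  t7: +4.0998
  t8: +6.3549
  t9: +1.7717
  t10: +5.9292
  t11: +0.9214
  t12: +30.9461
  t13: +6.5304
  t14: +1.1849
  t15: -1.0963
  t16: -0.4949
  t17: +2.8000
  t18: -3.0969
  t19: -2.5280
  t20: +5.6022
Σ = +132.7502 → |volume| = 132.75

Directed edges: 60 total, each appears once with its reverse present → watertight.

132.75 WATERTIGHT


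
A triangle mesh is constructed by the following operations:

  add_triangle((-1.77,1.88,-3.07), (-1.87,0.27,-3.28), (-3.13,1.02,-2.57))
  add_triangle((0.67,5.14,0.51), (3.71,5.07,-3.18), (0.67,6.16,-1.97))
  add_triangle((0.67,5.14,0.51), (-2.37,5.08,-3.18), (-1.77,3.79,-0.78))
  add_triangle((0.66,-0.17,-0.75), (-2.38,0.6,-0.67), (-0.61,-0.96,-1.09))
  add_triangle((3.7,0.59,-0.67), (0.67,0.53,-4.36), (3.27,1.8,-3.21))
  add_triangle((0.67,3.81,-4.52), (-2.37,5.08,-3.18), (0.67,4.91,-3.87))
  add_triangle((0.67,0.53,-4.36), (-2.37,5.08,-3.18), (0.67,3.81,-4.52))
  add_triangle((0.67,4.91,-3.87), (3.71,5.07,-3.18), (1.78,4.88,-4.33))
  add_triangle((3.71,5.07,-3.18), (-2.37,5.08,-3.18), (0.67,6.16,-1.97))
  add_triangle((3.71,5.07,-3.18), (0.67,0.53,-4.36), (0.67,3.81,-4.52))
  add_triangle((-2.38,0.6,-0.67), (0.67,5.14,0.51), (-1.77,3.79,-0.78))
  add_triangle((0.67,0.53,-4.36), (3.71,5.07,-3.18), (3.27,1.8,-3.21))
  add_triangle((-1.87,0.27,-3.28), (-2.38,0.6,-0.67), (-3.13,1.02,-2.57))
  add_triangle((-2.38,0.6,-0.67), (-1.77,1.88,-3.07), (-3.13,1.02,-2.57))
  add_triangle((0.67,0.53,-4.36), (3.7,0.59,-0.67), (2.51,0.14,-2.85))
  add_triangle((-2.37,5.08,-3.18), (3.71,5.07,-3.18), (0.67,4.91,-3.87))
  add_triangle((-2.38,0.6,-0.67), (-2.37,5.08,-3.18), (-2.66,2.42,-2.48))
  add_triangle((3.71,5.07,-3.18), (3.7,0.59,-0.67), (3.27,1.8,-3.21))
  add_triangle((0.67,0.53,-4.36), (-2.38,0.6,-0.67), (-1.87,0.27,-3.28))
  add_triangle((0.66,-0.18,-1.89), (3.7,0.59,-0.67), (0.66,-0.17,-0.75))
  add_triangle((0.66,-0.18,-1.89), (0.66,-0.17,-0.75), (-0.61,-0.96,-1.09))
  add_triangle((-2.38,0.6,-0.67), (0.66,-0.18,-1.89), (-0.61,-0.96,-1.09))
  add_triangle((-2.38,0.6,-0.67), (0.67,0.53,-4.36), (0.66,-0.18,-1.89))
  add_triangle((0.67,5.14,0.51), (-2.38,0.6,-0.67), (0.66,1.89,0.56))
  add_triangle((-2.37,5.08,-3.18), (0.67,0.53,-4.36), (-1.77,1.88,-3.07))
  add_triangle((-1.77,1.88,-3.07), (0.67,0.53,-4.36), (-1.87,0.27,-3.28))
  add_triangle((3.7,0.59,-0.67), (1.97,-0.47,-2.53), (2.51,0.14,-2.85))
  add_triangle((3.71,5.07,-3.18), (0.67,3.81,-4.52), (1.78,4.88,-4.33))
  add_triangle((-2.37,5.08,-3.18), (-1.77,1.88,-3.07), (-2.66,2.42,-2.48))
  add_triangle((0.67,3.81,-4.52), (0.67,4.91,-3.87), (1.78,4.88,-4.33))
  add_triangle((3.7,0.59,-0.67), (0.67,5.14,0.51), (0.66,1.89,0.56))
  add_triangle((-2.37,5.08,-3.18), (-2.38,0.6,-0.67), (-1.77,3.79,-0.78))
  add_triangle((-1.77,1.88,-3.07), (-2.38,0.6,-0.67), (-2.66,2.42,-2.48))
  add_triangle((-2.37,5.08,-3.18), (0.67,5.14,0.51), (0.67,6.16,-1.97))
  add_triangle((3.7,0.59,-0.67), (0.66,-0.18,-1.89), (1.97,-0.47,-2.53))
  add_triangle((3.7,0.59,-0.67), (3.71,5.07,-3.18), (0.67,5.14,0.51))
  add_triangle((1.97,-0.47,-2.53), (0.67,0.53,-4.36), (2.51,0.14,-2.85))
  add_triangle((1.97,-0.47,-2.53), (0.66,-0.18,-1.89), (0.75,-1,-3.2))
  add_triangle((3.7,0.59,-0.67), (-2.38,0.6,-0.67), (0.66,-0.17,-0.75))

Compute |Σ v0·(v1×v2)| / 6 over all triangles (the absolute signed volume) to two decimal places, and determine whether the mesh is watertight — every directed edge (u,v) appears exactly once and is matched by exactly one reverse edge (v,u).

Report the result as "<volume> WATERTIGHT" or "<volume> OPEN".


Per-triangle v0·(v1×v2)/6:
  t1: +1.4722
  t2: +7.1618
  t3: +4.1424
  t4: -0.4121
  t5: +2.6589
  t6: +3.7015
  t7: +6.6893
  t8: +1.9386
  t9: +9.7203
  t10: +7.7161
  t11: +1.0195
  t12: +6.1499
  t13: +0.3872
  t14: +0.7249
  t15: +1.3053
  t16: +4.0809
  t17: +1.3344
  t18: +5.2521
  t19: -1.1268
  t20: +0.1896
  t21: +0.1381
  t22: +0.9121
  t23: +0.6000
  t24: +0.5259
  t25: +4.5156
  t26: +2.8091
  t27: +0.8096
  t28: +0.9525
  t29: +1.7243
  t30: +1.3236
  t31: +1.4142
  t32: +2.8320
  t33: +0.8000
  t34: +6.2852
  t35: -0.4738
  t36: +9.5284
  t37: +0.9335
  t38: -0.2645
  t39: -0.5677
Σ = +98.9044 → |volume| = 98.90

Directed edges: 117 total; 7 unmatched, e.g. (0.67,0.53,-4.36)→(0.66,-0.18,-1.89) → open.

98.90 OPEN


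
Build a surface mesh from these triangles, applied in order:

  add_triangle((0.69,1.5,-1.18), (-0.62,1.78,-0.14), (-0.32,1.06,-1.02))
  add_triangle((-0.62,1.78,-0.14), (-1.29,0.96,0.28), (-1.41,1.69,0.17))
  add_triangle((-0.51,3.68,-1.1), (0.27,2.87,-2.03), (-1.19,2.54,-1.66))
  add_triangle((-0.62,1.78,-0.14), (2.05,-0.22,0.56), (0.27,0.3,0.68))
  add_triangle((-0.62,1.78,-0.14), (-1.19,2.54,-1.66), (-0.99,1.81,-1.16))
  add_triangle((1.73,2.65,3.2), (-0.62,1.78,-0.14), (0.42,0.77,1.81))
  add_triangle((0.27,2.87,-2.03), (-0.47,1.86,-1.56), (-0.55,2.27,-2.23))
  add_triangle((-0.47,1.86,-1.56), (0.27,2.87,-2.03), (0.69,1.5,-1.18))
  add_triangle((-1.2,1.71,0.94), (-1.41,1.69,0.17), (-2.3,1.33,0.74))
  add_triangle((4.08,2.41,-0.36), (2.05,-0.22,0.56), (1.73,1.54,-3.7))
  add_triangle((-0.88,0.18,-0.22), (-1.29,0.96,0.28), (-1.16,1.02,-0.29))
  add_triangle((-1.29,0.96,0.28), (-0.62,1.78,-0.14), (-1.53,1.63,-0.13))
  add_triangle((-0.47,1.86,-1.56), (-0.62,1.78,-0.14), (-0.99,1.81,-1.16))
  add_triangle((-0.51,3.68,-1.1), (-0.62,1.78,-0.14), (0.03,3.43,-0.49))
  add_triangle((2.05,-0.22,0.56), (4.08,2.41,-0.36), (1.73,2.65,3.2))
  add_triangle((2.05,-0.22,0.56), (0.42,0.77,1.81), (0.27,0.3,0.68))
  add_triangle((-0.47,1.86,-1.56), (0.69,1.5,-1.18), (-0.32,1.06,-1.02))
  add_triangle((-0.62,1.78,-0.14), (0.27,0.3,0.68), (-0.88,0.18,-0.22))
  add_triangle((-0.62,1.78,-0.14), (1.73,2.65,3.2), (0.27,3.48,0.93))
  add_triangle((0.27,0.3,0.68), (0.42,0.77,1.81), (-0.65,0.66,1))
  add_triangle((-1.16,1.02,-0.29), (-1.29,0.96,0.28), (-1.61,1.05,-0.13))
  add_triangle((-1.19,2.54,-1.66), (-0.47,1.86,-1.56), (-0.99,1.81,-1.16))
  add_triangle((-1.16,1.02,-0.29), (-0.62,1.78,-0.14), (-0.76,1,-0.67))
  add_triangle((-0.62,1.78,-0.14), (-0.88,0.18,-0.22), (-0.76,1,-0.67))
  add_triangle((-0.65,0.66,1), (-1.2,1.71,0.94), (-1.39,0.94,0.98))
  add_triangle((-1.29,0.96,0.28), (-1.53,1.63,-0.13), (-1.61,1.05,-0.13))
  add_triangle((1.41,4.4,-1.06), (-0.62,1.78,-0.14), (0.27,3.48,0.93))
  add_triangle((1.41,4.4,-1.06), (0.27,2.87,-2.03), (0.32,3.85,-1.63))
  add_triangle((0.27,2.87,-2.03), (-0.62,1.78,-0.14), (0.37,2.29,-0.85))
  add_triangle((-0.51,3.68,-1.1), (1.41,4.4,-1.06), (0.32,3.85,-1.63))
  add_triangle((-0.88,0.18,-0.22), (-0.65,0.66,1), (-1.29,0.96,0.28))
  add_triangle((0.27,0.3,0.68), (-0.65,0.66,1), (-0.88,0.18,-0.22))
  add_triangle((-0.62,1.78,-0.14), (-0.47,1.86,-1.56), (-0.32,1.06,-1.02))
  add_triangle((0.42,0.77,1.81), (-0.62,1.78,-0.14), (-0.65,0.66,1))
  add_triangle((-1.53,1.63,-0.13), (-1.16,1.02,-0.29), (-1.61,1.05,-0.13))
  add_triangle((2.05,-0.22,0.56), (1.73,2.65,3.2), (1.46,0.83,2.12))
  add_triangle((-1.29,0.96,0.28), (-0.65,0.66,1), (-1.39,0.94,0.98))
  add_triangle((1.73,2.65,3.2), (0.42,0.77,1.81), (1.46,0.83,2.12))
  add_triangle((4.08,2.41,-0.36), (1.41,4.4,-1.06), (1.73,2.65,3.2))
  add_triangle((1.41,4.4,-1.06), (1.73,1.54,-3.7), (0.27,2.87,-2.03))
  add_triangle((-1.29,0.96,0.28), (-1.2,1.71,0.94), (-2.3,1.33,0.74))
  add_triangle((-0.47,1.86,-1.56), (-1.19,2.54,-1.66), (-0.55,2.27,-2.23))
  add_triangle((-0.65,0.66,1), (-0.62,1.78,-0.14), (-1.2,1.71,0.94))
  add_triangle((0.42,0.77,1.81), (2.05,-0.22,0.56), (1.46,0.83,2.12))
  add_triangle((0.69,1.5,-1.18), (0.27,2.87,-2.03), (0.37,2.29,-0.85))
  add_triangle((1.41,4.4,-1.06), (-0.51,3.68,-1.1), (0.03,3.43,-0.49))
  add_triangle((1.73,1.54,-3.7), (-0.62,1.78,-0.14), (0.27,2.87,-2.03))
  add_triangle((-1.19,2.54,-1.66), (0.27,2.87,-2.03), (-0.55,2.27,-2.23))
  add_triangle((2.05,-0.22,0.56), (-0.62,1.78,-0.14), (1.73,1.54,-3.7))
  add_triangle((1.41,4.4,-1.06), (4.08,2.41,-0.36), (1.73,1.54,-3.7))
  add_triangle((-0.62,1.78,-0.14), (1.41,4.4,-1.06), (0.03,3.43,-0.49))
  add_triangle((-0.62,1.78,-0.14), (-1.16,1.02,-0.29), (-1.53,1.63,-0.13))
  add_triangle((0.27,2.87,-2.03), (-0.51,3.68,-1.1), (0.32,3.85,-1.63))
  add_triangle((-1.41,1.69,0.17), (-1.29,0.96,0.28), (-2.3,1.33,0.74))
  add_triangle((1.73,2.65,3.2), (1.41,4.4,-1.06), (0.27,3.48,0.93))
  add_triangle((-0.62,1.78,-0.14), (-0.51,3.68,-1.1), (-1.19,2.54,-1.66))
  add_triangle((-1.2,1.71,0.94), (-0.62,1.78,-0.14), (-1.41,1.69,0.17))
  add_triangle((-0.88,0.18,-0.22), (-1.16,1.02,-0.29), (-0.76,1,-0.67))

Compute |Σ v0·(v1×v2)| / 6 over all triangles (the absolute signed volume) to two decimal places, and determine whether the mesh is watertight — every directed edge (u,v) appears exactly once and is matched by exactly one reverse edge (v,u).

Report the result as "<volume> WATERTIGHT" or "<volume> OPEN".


37.99 OPEN

Per-triangle v0·(v1×v2)/6:
  t1: -0.3214
  t2: -0.0007
  t3: +0.9713
  t4: -0.3516
  t5: +0.0636
  t6: +0.7764
  t7: -0.1034
  t8: +0.1009
  t9: +0.2962
  t10: +3.1906
  t11: +0.0692
  t12: +0.1020
  t13: -0.2045
  t14: +0.2441
  t15: +4.0824
  t16: -0.0217
  t17: +0.0421
  t18: -0.1477
  t19: +0.5513
  t20: -0.0108
  t21: -0.0334
  t22: +0.0168
  t23: +0.1156
  t24: -0.1182
  t25: +0.1080
  t26: +0.0654
  t27: +1.3647
  t28: +0.5623
  t29: +0.3727
  t30: +0.7272
  t31: +0.0721
  t32: -0.0132
  t33: +0.0288
  t34: +0.4479
  t35: +0.0328
  t36: +0.7481
  t37: -0.0431
  t38: +0.3977
  t39: +9.1682
  t40: +2.7999
  t41: -0.0980
  t42: -0.0520
  t43: +0.0547
  t44: +0.0922
  t45: +0.2109
  t46: +0.5840
  t47: +0.1349
  t48: +0.4767
  t49: -2.4601
  t50: +8.2750
  t51: -0.0671
  t52: +0.0595
  t53: +0.4174
  t54: +0.0220
  t55: +3.5213
  t56: +0.4078
  t57: +0.2075
  t58: +0.0551
Σ = +37.9899 → |volume| = 37.99

Directed edges: 174 total; 6 unmatched, e.g. (0.69,1.5,-1.18)→(-0.62,1.78,-0.14) → open.
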